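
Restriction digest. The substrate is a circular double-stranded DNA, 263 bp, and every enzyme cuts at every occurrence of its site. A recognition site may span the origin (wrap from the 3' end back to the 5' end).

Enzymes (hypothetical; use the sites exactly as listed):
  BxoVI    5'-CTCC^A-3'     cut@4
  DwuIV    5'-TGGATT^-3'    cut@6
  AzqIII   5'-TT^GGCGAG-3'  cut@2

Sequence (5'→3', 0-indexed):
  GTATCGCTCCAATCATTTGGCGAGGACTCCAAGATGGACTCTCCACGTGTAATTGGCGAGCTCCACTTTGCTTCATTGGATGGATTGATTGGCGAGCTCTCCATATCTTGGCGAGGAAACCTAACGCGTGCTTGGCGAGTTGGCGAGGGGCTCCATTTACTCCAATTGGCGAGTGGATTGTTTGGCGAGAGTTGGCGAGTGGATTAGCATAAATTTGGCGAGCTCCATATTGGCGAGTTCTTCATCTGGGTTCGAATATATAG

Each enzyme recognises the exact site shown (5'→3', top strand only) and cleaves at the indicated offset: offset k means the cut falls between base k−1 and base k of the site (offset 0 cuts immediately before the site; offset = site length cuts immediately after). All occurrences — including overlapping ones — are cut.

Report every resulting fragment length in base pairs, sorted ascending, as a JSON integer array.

[4,4,4,5,7,8,8,9,10,10,10,10,11,12,12,12,12,13,14,22,24,42]

Site scan:
  BxoVI CTCCA/4: at [6, 26, 40, 60, 98, 150, 159, 222] ⇒ [10, 30, 44, 64, 102, 154, 163, 226]
  DwuIV TGGATT/6: at [80, 173, 199] ⇒ [86, 179, 205]
  AzqIII TTGGCGAG/2: at [16, 52, 88, 107, 131, 139, 165, 181, 191, 214, 229] ⇒ [18, 54, 90, 109, 133, 141, 167, 183, 193, 216, 231]

Pooled cuts: [10, 18, 30, 44, 54, 64, 86, 90, 102, 109, 133, 141, 154, 163, 167, 179, 183, 193, 205, 216, 226, 231]

Fragments:
  10→18: 8 bp
  18→30: 12 bp
  30→44: 14 bp
  44→54: 10 bp
  54→64: 10 bp
  64→86: 22 bp
  86→90: 4 bp
  90→102: 12 bp
  102→109: 7 bp
  109→133: 24 bp
  133→141: 8 bp
  141→154: 13 bp
  154→163: 9 bp
  163→167: 4 bp
  167→179: 12 bp
  179→183: 4 bp
  183→193: 10 bp
  193→205: 12 bp
  205→216: 11 bp
  216→226: 10 bp
  226→231: 5 bp
  231→10 (wrap): 263-231+10 = 42 bp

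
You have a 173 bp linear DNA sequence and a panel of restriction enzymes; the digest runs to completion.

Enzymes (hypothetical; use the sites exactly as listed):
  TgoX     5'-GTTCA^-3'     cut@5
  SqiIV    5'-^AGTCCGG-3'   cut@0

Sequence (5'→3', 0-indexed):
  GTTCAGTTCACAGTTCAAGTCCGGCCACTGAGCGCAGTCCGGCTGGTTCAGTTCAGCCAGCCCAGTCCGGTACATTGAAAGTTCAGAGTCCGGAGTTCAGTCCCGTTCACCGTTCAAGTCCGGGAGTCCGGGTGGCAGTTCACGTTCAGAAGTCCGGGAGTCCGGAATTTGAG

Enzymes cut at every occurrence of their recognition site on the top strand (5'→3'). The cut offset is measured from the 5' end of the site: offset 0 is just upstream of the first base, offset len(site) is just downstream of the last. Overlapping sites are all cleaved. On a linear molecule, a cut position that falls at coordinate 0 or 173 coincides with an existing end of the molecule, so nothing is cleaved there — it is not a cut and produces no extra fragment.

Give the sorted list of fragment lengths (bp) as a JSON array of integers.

[1,2,5,5,5,6,7,7,8,8,8,10,13,15,15,18,18,22]

Per-enzyme occurrences:
  TgoX (GTTCA, off=5): starts [0, 5, 12, 45, 50, 80, 94, 104, 111, 137, 143] → cuts [5, 10, 17, 50, 55, 85, 99, 109, 116, 142, 148]
  SqiIV (AGTCCGG, off=0): starts [17, 35, 63, 86, 116, 124, 150, 158] → cuts [17, 35, 63, 86, 116, 124, 150, 158]

Pooled cuts: [5, 10, 17, 35, 50, 55, 63, 85, 86, 99, 109, 116, 124, 142, 148, 150, 158]

Fragments:
  [0,5): 5 bp
  [5,10): 5 bp
  [10,17): 7 bp
  [17,35): 18 bp
  [35,50): 15 bp
  [50,55): 5 bp
  [55,63): 8 bp
  [63,85): 22 bp
  [85,86): 1 bp
  [86,99): 13 bp
  [99,109): 10 bp
  [109,116): 7 bp
  [116,124): 8 bp
  [124,142): 18 bp
  [142,148): 6 bp
  [148,150): 2 bp
  [150,158): 8 bp
  [158,173): 15 bp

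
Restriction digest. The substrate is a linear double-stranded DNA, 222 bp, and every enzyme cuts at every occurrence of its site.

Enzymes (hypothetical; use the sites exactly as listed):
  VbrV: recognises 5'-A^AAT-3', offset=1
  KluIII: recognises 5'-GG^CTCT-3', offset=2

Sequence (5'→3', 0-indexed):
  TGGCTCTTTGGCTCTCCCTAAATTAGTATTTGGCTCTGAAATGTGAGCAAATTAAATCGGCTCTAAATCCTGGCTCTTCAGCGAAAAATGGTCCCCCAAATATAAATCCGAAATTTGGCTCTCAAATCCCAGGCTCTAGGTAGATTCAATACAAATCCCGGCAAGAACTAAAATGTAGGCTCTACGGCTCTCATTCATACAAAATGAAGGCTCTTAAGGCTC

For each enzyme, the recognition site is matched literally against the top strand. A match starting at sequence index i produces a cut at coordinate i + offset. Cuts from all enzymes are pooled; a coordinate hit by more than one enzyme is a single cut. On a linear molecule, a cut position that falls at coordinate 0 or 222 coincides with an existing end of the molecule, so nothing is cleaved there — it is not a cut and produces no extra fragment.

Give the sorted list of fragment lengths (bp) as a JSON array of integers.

Site scan:
  VbrV AAAT/1: at [19, 38, 48, 53, 64, 85, 97, 103, 110, 123, 152, 170, 201] ⇒ [20, 39, 49, 54, 65, 86, 98, 104, 111, 124, 153, 171, 202]
  KluIII GGCTCT/2: at [1, 9, 31, 58, 71, 116, 131, 177, 185, 208] ⇒ [3, 11, 33, 60, 73, 118, 133, 179, 187, 210]

All cut coordinates (distinct, sorted): [3, 11, 20, 33, 39, 49, 54, 60, 65, 73, 86, 98, 104, 111, 118, 124, 133, 153, 171, 179, 187, 202, 210]

Fragment lengths:
  [0,3): 3 bp
  [3,11): 8 bp
  [11,20): 9 bp
  [20,33): 13 bp
  [33,39): 6 bp
  [39,49): 10 bp
  [49,54): 5 bp
  [54,60): 6 bp
  [60,65): 5 bp
  [65,73): 8 bp
  [73,86): 13 bp
  [86,98): 12 bp
  [98,104): 6 bp
  [104,111): 7 bp
  [111,118): 7 bp
  [118,124): 6 bp
  [124,133): 9 bp
  [133,153): 20 bp
  [153,171): 18 bp
  [171,179): 8 bp
  [179,187): 8 bp
  [187,202): 15 bp
  [202,210): 8 bp
  [210,222): 12 bp

[3,5,5,6,6,6,6,7,7,8,8,8,8,8,9,9,10,12,12,13,13,15,18,20]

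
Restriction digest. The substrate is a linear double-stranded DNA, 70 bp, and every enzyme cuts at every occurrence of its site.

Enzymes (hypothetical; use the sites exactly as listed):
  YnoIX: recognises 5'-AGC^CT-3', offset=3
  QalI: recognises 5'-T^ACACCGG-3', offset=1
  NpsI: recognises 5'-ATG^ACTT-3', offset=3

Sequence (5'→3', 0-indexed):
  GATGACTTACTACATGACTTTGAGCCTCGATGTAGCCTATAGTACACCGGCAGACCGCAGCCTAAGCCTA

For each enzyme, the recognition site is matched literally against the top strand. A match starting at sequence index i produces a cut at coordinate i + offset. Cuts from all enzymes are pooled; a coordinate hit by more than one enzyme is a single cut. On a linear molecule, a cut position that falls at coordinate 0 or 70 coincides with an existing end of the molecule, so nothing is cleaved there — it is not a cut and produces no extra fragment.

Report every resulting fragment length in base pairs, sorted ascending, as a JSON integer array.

Per-enzyme occurrences:
  YnoIX (AGCCT, off=3): starts [22, 33, 58, 64] → cuts [25, 36, 61, 67]
  QalI (TACACCGG, off=1): starts [42] → cuts [43]
  NpsI (ATGACTT, off=3): starts [1, 13] → cuts [4, 16]

Pooled cuts: [4, 16, 25, 36, 43, 61, 67]

Fragment lengths:
  [0,4): 4 bp
  [4,16): 12 bp
  [16,25): 9 bp
  [25,36): 11 bp
  [36,43): 7 bp
  [43,61): 18 bp
  [61,67): 6 bp
  [67,70): 3 bp

[3,4,6,7,9,11,12,18]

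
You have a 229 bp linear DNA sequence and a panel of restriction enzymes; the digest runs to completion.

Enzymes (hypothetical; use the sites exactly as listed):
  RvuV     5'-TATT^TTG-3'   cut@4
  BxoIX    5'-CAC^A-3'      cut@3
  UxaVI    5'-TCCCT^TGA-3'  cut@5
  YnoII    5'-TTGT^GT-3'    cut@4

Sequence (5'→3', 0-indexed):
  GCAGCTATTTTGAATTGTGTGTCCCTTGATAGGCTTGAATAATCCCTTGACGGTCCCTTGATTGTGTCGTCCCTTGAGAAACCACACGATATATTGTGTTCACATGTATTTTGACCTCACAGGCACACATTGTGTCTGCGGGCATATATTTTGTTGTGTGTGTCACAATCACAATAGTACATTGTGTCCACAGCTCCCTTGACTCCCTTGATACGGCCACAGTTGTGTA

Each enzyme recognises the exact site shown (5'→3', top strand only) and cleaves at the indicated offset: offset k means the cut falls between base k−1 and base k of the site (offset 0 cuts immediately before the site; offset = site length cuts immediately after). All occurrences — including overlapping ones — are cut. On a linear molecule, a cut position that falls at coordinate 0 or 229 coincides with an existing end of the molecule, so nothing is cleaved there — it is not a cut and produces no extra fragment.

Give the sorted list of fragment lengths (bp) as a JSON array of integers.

[2,3,5,6,6,6,6,6,7,7,7,8,8,9,9,9,9,9,10,11,11,12,12,13,17,21]

Scan for sites:
  RvuV TATTTTG/4: at [5, 106, 146] ⇒ [9, 110, 150]
  BxoIX CACA/3: at [82, 100, 117, 123, 125, 163, 169, 188, 217] ⇒ [85, 103, 120, 126, 128, 166, 172, 191, 220]
  UxaVI TCCCTTGA/5: at [21, 42, 53, 69, 194, 203] ⇒ [26, 47, 58, 74, 199, 208]
  YnoII TTGTGT/4: at [14, 61, 93, 129, 153, 181, 222] ⇒ [18, 65, 97, 133, 157, 185, 226]

All cut coordinates (distinct, sorted): [9, 18, 26, 47, 58, 65, 74, 85, 97, 103, 110, 120, 126, 128, 133, 150, 157, 166, 172, 185, 191, 199, 208, 220, 226]

Fragments:
  [0,9): 9 bp
  [9,18): 9 bp
  [18,26): 8 bp
  [26,47): 21 bp
  [47,58): 11 bp
  [58,65): 7 bp
  [65,74): 9 bp
  [74,85): 11 bp
  [85,97): 12 bp
  [97,103): 6 bp
  [103,110): 7 bp
  [110,120): 10 bp
  [120,126): 6 bp
  [126,128): 2 bp
  [128,133): 5 bp
  [133,150): 17 bp
  [150,157): 7 bp
  [157,166): 9 bp
  [166,172): 6 bp
  [172,185): 13 bp
  [185,191): 6 bp
  [191,199): 8 bp
  [199,208): 9 bp
  [208,220): 12 bp
  [220,226): 6 bp
  [226,229): 3 bp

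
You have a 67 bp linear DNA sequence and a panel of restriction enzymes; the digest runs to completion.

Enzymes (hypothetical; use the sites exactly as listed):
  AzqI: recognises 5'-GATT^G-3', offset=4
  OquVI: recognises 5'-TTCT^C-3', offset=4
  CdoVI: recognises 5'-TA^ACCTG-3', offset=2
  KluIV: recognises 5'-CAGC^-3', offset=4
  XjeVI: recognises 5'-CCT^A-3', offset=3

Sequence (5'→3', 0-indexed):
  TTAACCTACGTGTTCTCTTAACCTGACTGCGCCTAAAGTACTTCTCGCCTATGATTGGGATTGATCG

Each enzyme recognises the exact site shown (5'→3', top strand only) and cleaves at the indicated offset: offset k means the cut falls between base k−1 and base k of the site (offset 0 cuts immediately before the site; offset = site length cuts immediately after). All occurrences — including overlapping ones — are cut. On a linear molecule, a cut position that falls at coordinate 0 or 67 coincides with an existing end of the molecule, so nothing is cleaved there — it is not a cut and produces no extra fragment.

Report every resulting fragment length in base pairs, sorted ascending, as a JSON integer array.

[4,5,5,6,6,7,9,11,14]

Scan for sites:
  AzqI (GATTG, off=4): starts [52, 58] → cuts [56, 62]
  OquVI (TTCTC, off=4): starts [12, 41] → cuts [16, 45]
  CdoVI (TAACCTG, off=2): starts [18] → cuts [20]
  KluIV (CAGC, off=4): no sites
  XjeVI (CCTA, off=3): starts [4, 31, 47] → cuts [7, 34, 50]

All cut coordinates (distinct, sorted): [7, 16, 20, 34, 45, 50, 56, 62]

Fragments:
  [0,7): 7 bp
  [7,16): 9 bp
  [16,20): 4 bp
  [20,34): 14 bp
  [34,45): 11 bp
  [45,50): 5 bp
  [50,56): 6 bp
  [56,62): 6 bp
  [62,67): 5 bp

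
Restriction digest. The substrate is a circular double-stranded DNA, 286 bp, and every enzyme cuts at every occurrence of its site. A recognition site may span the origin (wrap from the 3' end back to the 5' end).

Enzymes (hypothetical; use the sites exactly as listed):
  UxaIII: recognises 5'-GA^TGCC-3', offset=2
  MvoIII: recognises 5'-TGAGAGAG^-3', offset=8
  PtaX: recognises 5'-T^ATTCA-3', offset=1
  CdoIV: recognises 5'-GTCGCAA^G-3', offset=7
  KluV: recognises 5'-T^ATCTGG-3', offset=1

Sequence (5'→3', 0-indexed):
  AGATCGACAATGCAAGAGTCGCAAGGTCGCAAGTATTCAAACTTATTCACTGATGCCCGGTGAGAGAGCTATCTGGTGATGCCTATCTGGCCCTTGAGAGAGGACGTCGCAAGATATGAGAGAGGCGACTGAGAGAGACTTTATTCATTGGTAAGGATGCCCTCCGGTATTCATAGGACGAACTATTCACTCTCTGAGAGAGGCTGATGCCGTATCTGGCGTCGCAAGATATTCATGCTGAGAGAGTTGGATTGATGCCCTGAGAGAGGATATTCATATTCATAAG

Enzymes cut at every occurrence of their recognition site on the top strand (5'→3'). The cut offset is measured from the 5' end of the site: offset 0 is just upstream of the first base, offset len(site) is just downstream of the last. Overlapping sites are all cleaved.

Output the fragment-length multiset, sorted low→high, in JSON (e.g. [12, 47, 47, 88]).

Per-enzyme occurrences:
  UxaIII GATGCC/2: at [51, 77, 155, 205, 253] ⇒ [53, 79, 157, 207, 255]
  MvoIII TGAGAGAG/8: at [60, 94, 116, 129, 194, 238, 260] ⇒ [68, 102, 124, 137, 202, 246, 268]
  PtaX TATTCA/1: at [33, 43, 141, 167, 183, 229, 270, 276] ⇒ [34, 44, 142, 168, 184, 230, 271, 277]
  CdoIV GTCGCAAG/7: at [17, 25, 105, 220] ⇒ [24, 32, 112, 227]
  KluV TATCTGG/1: at [69, 83, 212] ⇒ [70, 84, 213]

All cut coordinates (distinct, sorted): [24, 32, 34, 44, 53, 68, 70, 79, 84, 102, 112, 124, 137, 142, 157, 168, 184, 202, 207, 213, 227, 230, 246, 255, 268, 271, 277]

Fragments:
  24→32: 8 bp
  32→34: 2 bp
  34→44: 10 bp
  44→53: 9 bp
  53→68: 15 bp
  68→70: 2 bp
  70→79: 9 bp
  79→84: 5 bp
  84→102: 18 bp
  102→112: 10 bp
  112→124: 12 bp
  124→137: 13 bp
  137→142: 5 bp
  142→157: 15 bp
  157→168: 11 bp
  168→184: 16 bp
  184→202: 18 bp
  202→207: 5 bp
  207→213: 6 bp
  213→227: 14 bp
  227→230: 3 bp
  230→246: 16 bp
  246→255: 9 bp
  255→268: 13 bp
  268→271: 3 bp
  271→277: 6 bp
  277→24 (wrap): 286-277+24 = 33 bp

[2,2,3,3,5,5,5,6,6,8,9,9,9,10,10,11,12,13,13,14,15,15,16,16,18,18,33]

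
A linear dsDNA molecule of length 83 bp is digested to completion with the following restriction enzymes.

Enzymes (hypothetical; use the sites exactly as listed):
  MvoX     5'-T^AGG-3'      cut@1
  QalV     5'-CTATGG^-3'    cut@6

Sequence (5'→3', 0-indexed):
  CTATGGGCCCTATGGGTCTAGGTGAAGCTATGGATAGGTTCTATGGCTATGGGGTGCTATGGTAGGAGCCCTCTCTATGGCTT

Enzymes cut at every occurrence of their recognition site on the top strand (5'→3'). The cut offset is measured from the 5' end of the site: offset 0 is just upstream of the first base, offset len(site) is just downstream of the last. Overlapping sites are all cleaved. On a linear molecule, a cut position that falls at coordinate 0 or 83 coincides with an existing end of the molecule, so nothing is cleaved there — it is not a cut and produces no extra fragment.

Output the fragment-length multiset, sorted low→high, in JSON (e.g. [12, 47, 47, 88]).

[1,2,3,4,6,6,9,10,11,14,17]

Per-enzyme occurrences:
  MvoX TAGG/1: at [18, 34, 62] ⇒ [19, 35, 63]
  QalV CTATGG/6: at [0, 9, 27, 40, 46, 56, 74] ⇒ [6, 15, 33, 46, 52, 62, 80]

Pooled cuts: [6, 15, 19, 33, 35, 46, 52, 62, 63, 80]

Fragments:
  [0,6): 6 bp
  [6,15): 9 bp
  [15,19): 4 bp
  [19,33): 14 bp
  [33,35): 2 bp
  [35,46): 11 bp
  [46,52): 6 bp
  [52,62): 10 bp
  [62,63): 1 bp
  [63,80): 17 bp
  [80,83): 3 bp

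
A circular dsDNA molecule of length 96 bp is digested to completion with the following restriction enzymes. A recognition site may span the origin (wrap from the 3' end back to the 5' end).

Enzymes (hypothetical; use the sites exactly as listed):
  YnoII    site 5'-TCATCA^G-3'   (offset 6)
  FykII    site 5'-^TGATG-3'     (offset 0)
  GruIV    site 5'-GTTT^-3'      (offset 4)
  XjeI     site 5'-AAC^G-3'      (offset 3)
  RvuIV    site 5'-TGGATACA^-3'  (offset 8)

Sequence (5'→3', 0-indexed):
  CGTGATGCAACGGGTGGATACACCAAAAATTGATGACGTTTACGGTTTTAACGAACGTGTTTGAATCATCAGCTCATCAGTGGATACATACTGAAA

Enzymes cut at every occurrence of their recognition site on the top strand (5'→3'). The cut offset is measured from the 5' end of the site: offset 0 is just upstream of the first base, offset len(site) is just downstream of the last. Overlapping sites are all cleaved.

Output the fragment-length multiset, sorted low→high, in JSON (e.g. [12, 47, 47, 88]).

[1,4,4,6,7,8,8,9,9,9,9,11,11]

Scan for sites:
  YnoII (TCATCAG, off=6): starts [65, 73] → cuts [71, 79]
  FykII (TGATG, off=0): starts [2, 30] → cuts [2, 30]
  GruIV (GTTT, off=4): starts [37, 44, 58] → cuts [41, 48, 62]
  XjeI (AACG, off=3): starts [8, 49, 53, 94] → cuts [1, 11, 52, 56]
  RvuIV (TGGATACA, off=8): starts [14, 80] → cuts [22, 88]

Pooled cuts: [1, 2, 11, 22, 30, 41, 48, 52, 56, 62, 71, 79, 88]

Fragments:
  1→2: 1 bp
  2→11: 9 bp
  11→22: 11 bp
  22→30: 8 bp
  30→41: 11 bp
  41→48: 7 bp
  48→52: 4 bp
  52→56: 4 bp
  56→62: 6 bp
  62→71: 9 bp
  71→79: 8 bp
  79→88: 9 bp
  88→1 (wrap): 96-88+1 = 9 bp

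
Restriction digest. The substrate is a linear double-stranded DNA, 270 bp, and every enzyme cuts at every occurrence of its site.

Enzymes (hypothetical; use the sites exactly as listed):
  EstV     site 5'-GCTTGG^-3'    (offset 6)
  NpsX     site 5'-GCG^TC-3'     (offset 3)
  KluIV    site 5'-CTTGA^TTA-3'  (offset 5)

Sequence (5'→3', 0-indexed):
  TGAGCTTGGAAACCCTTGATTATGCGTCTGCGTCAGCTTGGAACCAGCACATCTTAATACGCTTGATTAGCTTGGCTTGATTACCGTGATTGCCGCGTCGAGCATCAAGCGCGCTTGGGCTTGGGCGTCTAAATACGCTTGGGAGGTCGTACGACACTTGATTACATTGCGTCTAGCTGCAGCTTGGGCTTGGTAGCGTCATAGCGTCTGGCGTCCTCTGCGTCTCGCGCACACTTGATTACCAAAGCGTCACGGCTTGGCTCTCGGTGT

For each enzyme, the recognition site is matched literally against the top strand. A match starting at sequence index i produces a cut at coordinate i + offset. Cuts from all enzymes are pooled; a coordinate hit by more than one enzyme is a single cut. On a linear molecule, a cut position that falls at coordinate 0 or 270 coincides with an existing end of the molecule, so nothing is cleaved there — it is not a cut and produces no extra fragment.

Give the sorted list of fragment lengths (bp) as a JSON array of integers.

[3,5,5,6,6,6,7,7,8,9,9,9,9,10,10,10,11,11,15,16,16,17,19,21,25]

Per-enzyme occurrences:
  EstV GCTTGG/6: at [3, 35, 69, 112, 118, 136, 181, 187, 254] ⇒ [9, 41, 75, 118, 124, 142, 187, 193, 260]
  NpsX GCGTC/3: at [23, 29, 94, 124, 168, 195, 203, 210, 219, 246] ⇒ [26, 32, 97, 127, 171, 198, 206, 213, 222, 249]
  KluIV CTTGATTA/5: at [14, 61, 75, 156, 233] ⇒ [19, 66, 80, 161, 238]

Pooled cuts: [9, 19, 26, 32, 41, 66, 75, 80, 97, 118, 124, 127, 142, 161, 171, 187, 193, 198, 206, 213, 222, 238, 249, 260]

Fragment lengths:
  [0,9): 9 bp
  [9,19): 10 bp
  [19,26): 7 bp
  [26,32): 6 bp
  [32,41): 9 bp
  [41,66): 25 bp
  [66,75): 9 bp
  [75,80): 5 bp
  [80,97): 17 bp
  [97,118): 21 bp
  [118,124): 6 bp
  [124,127): 3 bp
  [127,142): 15 bp
  [142,161): 19 bp
  [161,171): 10 bp
  [171,187): 16 bp
  [187,193): 6 bp
  [193,198): 5 bp
  [198,206): 8 bp
  [206,213): 7 bp
  [213,222): 9 bp
  [222,238): 16 bp
  [238,249): 11 bp
  [249,260): 11 bp
  [260,270): 10 bp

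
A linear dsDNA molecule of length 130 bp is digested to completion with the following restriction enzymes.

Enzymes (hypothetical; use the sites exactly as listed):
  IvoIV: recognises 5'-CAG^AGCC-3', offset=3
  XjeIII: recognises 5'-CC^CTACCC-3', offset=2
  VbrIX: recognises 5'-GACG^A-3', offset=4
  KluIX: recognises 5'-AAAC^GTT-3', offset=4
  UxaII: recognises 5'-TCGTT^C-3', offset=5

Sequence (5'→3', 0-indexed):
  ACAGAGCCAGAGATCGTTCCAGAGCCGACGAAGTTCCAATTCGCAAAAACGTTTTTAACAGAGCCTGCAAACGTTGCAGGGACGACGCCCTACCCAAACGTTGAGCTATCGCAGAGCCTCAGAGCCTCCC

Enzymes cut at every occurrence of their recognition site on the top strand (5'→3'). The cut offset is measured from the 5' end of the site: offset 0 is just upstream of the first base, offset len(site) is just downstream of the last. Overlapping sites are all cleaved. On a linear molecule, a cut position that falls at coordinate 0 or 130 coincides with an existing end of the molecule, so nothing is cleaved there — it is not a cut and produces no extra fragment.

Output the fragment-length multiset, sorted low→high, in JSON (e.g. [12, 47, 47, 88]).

[4,4,5,8,8,8,10,11,11,12,14,15,20]

Scan for sites:
  IvoIV CAGAGCC/3: at [1, 19, 58, 111, 119] ⇒ [4, 22, 61, 114, 122]
  XjeIII CCCTACCC/2: at [87] ⇒ [89]
  VbrIX GACGA/4: at [26, 80] ⇒ [30, 84]
  KluIX AAACGTT/4: at [46, 68, 95] ⇒ [50, 72, 99]
  UxaII TCGTTC/5: at [13] ⇒ [18]

Pooled cuts: [4, 18, 22, 30, 50, 61, 72, 84, 89, 99, 114, 122]

Fragments:
  [0,4): 4 bp
  [4,18): 14 bp
  [18,22): 4 bp
  [22,30): 8 bp
  [30,50): 20 bp
  [50,61): 11 bp
  [61,72): 11 bp
  [72,84): 12 bp
  [84,89): 5 bp
  [89,99): 10 bp
  [99,114): 15 bp
  [114,122): 8 bp
  [122,130): 8 bp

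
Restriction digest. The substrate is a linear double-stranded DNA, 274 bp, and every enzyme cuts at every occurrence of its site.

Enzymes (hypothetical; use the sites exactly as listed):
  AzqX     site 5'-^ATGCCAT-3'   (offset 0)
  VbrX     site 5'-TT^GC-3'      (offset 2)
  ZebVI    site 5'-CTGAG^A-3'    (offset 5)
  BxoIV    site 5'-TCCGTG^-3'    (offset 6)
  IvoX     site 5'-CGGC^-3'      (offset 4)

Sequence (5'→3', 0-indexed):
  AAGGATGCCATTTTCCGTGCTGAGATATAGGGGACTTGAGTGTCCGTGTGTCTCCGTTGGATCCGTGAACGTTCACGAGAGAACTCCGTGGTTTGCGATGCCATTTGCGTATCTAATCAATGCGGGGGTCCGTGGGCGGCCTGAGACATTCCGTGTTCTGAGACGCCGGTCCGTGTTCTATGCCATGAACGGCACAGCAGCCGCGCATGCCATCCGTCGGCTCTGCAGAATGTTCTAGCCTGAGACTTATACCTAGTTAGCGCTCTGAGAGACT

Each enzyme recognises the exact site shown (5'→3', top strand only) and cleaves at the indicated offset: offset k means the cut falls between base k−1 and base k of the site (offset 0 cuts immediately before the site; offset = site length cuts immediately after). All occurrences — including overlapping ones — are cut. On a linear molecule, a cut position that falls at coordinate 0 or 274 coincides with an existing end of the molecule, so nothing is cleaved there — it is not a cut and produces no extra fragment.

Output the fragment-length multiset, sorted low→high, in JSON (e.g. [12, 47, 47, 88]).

Site scan:
  AzqX (ATGCCAT, off=0): starts [4, 97, 179, 206] → cuts [4, 97, 179, 206]
  VbrX (TTGC, off=2): starts [92, 104] → cuts [94, 106]
  ZebVI (CTGAGA, off=5): starts [19, 140, 157, 239, 264] → cuts [24, 145, 162, 244, 269]
  BxoIV (TCCGTG, off=6): starts [13, 42, 61, 84, 128, 149, 169] → cuts [19, 48, 67, 90, 134, 155, 175]
  IvoX (CGGC, off=4): starts [136, 189, 217] → cuts [140, 193, 221]

All cut coordinates (distinct, sorted): [4, 19, 24, 48, 67, 90, 94, 97, 106, 134, 140, 145, 155, 162, 175, 179, 193, 206, 221, 244, 269]

Fragment lengths:
  [0,4): 4 bp
  [4,19): 15 bp
  [19,24): 5 bp
  [24,48): 24 bp
  [48,67): 19 bp
  [67,90): 23 bp
  [90,94): 4 bp
  [94,97): 3 bp
  [97,106): 9 bp
  [106,134): 28 bp
  [134,140): 6 bp
  [140,145): 5 bp
  [145,155): 10 bp
  [155,162): 7 bp
  [162,175): 13 bp
  [175,179): 4 bp
  [179,193): 14 bp
  [193,206): 13 bp
  [206,221): 15 bp
  [221,244): 23 bp
  [244,269): 25 bp
  [269,274): 5 bp

[3,4,4,4,5,5,5,6,7,9,10,13,13,14,15,15,19,23,23,24,25,28]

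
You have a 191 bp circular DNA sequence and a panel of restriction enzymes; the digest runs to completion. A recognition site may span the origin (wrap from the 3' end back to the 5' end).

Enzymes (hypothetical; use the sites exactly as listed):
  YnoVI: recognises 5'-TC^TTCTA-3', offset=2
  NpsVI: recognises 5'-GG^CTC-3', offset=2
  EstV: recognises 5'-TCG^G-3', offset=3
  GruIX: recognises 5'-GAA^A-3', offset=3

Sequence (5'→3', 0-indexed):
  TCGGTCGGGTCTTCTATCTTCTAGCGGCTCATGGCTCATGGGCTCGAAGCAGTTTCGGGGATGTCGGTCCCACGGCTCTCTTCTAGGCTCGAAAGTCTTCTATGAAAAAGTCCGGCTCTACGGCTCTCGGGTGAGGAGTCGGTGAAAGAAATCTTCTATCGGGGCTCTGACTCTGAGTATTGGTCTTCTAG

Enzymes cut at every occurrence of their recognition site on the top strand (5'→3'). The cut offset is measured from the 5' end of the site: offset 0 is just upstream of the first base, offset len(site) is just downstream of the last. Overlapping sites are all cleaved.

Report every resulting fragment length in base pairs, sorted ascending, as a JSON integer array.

Scan for sites:
  YnoVI (TCTTCTA, off=2): starts [9, 16, 78, 95, 151, 183] → cuts [11, 18, 80, 97, 153, 185]
  NpsVI (GGCTC, off=2): starts [25, 32, 40, 73, 85, 113, 121, 162] → cuts [27, 34, 42, 75, 87, 115, 123, 164]
  EstV (TCGG, off=3): starts [0, 4, 54, 63, 126, 138, 158] → cuts [3, 7, 57, 66, 129, 141, 161]
  GruIX (GAAA, off=3): starts [90, 103, 143, 147] → cuts [93, 106, 146, 150]

Pooled cuts: [3, 7, 11, 18, 27, 34, 42, 57, 66, 75, 80, 87, 93, 97, 106, 115, 123, 129, 141, 146, 150, 153, 161, 164, 185]

Fragments:
  3→7: 4 bp
  7→11: 4 bp
  11→18: 7 bp
  18→27: 9 bp
  27→34: 7 bp
  34→42: 8 bp
  42→57: 15 bp
  57→66: 9 bp
  66→75: 9 bp
  75→80: 5 bp
  80→87: 7 bp
  87→93: 6 bp
  93→97: 4 bp
  97→106: 9 bp
  106→115: 9 bp
  115→123: 8 bp
  123→129: 6 bp
  129→141: 12 bp
  141→146: 5 bp
  146→150: 4 bp
  150→153: 3 bp
  153→161: 8 bp
  161→164: 3 bp
  164→185: 21 bp
  185→3 (wrap): 191-185+3 = 9 bp

[3,3,4,4,4,4,5,5,6,6,7,7,7,8,8,8,9,9,9,9,9,9,12,15,21]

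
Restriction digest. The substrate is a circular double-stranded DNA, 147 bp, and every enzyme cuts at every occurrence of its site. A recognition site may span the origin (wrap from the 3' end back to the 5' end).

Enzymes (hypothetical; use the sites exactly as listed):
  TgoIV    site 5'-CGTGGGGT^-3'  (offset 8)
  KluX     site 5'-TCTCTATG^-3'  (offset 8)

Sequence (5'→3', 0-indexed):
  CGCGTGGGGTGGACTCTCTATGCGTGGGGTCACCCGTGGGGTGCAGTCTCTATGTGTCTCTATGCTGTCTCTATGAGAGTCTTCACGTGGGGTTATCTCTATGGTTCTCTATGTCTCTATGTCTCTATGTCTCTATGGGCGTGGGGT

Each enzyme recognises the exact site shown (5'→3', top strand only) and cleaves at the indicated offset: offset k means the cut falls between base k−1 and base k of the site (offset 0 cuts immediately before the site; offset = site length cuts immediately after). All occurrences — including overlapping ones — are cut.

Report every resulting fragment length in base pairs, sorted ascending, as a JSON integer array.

[8,8,8,8,10,10,10,10,10,11,12,12,12,18]

Per-enzyme occurrences:
  TgoIV CGTGGGGT/8: at [2, 22, 34, 85, 139] ⇒ [0, 10, 30, 42, 93]
  KluX TCTCTATG/8: at [14, 46, 56, 67, 95, 105, 113, 121, 129] ⇒ [22, 54, 64, 75, 103, 113, 121, 129, 137]

Pooled cuts: [0, 10, 22, 30, 42, 54, 64, 75, 93, 103, 113, 121, 129, 137]

Fragment lengths:
  0→10: 10 bp
  10→22: 12 bp
  22→30: 8 bp
  30→42: 12 bp
  42→54: 12 bp
  54→64: 10 bp
  64→75: 11 bp
  75→93: 18 bp
  93→103: 10 bp
  103→113: 10 bp
  113→121: 8 bp
  121→129: 8 bp
  129→137: 8 bp
  137→0 (wrap): 147-137+0 = 10 bp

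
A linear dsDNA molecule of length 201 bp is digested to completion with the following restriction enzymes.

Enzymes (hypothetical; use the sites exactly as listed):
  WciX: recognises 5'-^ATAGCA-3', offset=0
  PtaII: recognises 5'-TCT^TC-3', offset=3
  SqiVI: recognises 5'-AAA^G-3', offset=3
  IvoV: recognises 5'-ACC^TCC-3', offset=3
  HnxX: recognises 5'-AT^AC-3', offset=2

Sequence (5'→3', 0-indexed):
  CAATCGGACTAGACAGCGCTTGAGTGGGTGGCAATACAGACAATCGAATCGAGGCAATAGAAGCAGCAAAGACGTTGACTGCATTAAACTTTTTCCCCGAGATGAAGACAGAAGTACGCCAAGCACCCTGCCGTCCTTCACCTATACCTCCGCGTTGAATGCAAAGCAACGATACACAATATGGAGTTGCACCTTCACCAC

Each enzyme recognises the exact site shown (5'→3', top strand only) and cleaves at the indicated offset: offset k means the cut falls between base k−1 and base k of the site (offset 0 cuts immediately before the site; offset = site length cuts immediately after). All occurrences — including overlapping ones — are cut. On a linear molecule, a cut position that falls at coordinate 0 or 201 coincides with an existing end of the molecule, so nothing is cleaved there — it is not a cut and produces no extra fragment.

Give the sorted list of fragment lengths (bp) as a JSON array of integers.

[3,8,17,28,35,35,75]

Per-enzyme occurrences:
  WciX (ATAGCA, off=0): no sites
  PtaII (TCTTC, off=3): no sites
  SqiVI AAAG/3: at [67, 162] ⇒ [70, 165]
  IvoV ACCTCC/3: at [145] ⇒ [148]
  HnxX ATAC/2: at [33, 143, 171] ⇒ [35, 145, 173]

All cut coordinates (distinct, sorted): [35, 70, 145, 148, 165, 173]

Fragments:
  [0,35): 35 bp
  [35,70): 35 bp
  [70,145): 75 bp
  [145,148): 3 bp
  [148,165): 17 bp
  [165,173): 8 bp
  [173,201): 28 bp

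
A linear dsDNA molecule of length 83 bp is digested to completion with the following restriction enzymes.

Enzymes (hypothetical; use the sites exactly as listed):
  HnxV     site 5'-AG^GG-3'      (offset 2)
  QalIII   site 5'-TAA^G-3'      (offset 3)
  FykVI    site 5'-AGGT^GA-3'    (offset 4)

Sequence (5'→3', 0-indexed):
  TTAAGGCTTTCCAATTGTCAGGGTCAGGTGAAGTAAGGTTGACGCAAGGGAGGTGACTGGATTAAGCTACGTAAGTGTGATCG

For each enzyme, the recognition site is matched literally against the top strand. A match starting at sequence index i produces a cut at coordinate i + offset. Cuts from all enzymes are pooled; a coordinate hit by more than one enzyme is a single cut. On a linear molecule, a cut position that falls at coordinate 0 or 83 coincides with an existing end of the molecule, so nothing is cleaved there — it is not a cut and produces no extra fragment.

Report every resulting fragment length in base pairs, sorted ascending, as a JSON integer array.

Per-enzyme occurrences:
  HnxV AGGG/2: at [19, 46] ⇒ [21, 48]
  QalIII TAAG/3: at [1, 33, 62, 71] ⇒ [4, 36, 65, 74]
  FykVI AGGTGA/4: at [25, 50] ⇒ [29, 54]

All cut coordinates (distinct, sorted): [4, 21, 29, 36, 48, 54, 65, 74]

Fragments:
  [0,4): 4 bp
  [4,21): 17 bp
  [21,29): 8 bp
  [29,36): 7 bp
  [36,48): 12 bp
  [48,54): 6 bp
  [54,65): 11 bp
  [65,74): 9 bp
  [74,83): 9 bp

[4,6,7,8,9,9,11,12,17]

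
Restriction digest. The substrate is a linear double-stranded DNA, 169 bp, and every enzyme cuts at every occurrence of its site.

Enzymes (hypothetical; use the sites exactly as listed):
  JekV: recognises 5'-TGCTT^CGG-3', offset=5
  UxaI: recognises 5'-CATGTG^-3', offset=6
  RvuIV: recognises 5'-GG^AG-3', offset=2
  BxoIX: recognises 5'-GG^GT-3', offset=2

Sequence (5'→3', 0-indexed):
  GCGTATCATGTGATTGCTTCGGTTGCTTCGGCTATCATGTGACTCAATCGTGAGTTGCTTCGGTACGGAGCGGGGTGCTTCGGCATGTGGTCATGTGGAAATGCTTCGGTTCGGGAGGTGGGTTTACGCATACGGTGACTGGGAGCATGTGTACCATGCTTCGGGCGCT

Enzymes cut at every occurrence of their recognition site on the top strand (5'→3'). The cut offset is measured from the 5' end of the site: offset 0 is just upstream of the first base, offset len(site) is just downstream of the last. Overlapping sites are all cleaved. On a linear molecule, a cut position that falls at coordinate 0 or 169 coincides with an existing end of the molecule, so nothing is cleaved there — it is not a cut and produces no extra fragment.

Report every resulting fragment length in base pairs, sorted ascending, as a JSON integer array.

Per-enzyme occurrences:
  JekV TGCTTCGG/5: at [14, 23, 55, 75, 101, 156] ⇒ [19, 28, 60, 80, 106, 161]
  UxaI CATGTG/6: at [6, 35, 83, 91, 145] ⇒ [12, 41, 89, 97, 151]
  RvuIV GGAG/2: at [66, 113, 141] ⇒ [68, 115, 143]
  BxoIX GGGT/2: at [72, 119] ⇒ [74, 121]

Pooled cuts: [12, 19, 28, 41, 60, 68, 74, 80, 89, 97, 106, 115, 121, 143, 151, 161]

Fragment lengths:
  [0,12): 12 bp
  [12,19): 7 bp
  [19,28): 9 bp
  [28,41): 13 bp
  [41,60): 19 bp
  [60,68): 8 bp
  [68,74): 6 bp
  [74,80): 6 bp
  [80,89): 9 bp
  [89,97): 8 bp
  [97,106): 9 bp
  [106,115): 9 bp
  [115,121): 6 bp
  [121,143): 22 bp
  [143,151): 8 bp
  [151,161): 10 bp
  [161,169): 8 bp

[6,6,6,7,8,8,8,8,9,9,9,9,10,12,13,19,22]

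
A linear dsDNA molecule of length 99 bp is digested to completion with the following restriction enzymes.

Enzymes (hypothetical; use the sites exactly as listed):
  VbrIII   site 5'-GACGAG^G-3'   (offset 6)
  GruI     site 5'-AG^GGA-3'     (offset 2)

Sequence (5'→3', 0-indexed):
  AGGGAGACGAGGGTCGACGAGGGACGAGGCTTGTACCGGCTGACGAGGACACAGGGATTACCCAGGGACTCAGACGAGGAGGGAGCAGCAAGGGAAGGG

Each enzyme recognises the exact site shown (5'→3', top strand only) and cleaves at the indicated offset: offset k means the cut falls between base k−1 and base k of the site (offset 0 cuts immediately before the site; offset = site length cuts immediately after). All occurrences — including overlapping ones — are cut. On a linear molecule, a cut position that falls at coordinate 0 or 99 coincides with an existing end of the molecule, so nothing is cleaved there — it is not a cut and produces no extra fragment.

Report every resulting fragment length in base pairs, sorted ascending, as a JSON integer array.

[2,3,7,7,7,9,10,11,11,13,19]

Per-enzyme occurrences:
  VbrIII GACGAGG/6: at [5, 15, 22, 41, 72] ⇒ [11, 21, 28, 47, 78]
  GruI AGGGA/2: at [0, 19, 52, 63, 79, 90] ⇒ [2, 21, 54, 65, 81, 92]

All cut coordinates (distinct, sorted): [2, 11, 21, 28, 47, 54, 65, 78, 81, 92]

Fragment lengths:
  [0,2): 2 bp
  [2,11): 9 bp
  [11,21): 10 bp
  [21,28): 7 bp
  [28,47): 19 bp
  [47,54): 7 bp
  [54,65): 11 bp
  [65,78): 13 bp
  [78,81): 3 bp
  [81,92): 11 bp
  [92,99): 7 bp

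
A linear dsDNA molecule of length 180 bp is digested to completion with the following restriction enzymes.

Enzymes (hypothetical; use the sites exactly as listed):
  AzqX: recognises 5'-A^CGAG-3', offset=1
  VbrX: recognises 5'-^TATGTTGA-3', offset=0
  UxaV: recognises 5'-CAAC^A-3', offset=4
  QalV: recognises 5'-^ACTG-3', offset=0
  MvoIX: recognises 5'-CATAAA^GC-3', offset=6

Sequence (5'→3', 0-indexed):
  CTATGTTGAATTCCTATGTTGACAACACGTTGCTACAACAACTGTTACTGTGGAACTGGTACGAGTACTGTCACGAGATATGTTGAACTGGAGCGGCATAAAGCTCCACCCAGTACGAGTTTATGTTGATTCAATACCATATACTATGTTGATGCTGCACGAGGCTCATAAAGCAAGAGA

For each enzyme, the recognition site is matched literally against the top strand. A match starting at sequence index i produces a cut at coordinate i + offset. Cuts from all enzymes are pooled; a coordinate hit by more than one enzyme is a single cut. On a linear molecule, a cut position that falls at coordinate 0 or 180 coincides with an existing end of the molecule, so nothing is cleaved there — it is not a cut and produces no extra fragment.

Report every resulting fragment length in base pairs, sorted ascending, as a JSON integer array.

[1,1,5,5,6,6,7,7,8,8,8,12,13,13,13,13,15,16,23]

Per-enzyme occurrences:
  AzqX ACGAG/1: at [60, 72, 114, 158] ⇒ [61, 73, 115, 159]
  VbrX TATGTTGA/0: at [1, 14, 78, 121, 144] ⇒ [1, 14, 78, 121, 144]
  UxaV CAACA/4: at [22, 35] ⇒ [26, 39]
  QalV ACTG/0: at [40, 46, 54, 66, 86] ⇒ [40, 46, 54, 66, 86]
  MvoIX CATAAAGC/6: at [96, 166] ⇒ [102, 172]

Pooled cuts: [1, 14, 26, 39, 40, 46, 54, 61, 66, 73, 78, 86, 102, 115, 121, 144, 159, 172]

Fragments:
  [0,1): 1 bp
  [1,14): 13 bp
  [14,26): 12 bp
  [26,39): 13 bp
  [39,40): 1 bp
  [40,46): 6 bp
  [46,54): 8 bp
  [54,61): 7 bp
  [61,66): 5 bp
  [66,73): 7 bp
  [73,78): 5 bp
  [78,86): 8 bp
  [86,102): 16 bp
  [102,115): 13 bp
  [115,121): 6 bp
  [121,144): 23 bp
  [144,159): 15 bp
  [159,172): 13 bp
  [172,180): 8 bp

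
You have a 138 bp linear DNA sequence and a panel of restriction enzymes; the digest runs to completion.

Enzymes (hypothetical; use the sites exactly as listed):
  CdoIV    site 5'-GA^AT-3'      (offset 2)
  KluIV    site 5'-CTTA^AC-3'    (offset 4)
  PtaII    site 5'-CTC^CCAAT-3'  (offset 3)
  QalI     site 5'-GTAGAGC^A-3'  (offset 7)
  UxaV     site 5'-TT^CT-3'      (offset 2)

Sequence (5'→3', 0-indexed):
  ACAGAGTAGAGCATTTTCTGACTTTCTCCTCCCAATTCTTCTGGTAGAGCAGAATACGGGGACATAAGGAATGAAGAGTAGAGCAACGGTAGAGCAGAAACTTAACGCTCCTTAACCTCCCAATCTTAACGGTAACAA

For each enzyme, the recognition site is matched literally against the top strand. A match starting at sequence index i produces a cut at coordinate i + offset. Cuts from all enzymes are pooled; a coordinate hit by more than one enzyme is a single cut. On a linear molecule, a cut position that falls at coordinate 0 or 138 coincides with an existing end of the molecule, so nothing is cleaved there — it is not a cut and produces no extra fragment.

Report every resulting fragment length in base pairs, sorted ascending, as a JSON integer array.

Per-enzyme occurrences:
  CdoIV (GAAT, off=2): starts [51, 68] → cuts [53, 70]
  KluIV (CTTAAC, off=4): starts [100, 110, 124] → cuts [104, 114, 128]
  PtaII (CTCCCAAT, off=3): starts [28, 116] → cuts [31, 119]
  QalI (GTAGAGCA, off=7): starts [5, 43, 77, 88] → cuts [12, 50, 84, 95]
  UxaV (TTCT, off=2): starts [15, 23, 35, 38] → cuts [17, 25, 37, 40]

All cut coordinates (distinct, sorted): [12, 17, 25, 31, 37, 40, 50, 53, 70, 84, 95, 104, 114, 119, 128]

Fragment lengths:
  [0,12): 12 bp
  [12,17): 5 bp
  [17,25): 8 bp
  [25,31): 6 bp
  [31,37): 6 bp
  [37,40): 3 bp
  [40,50): 10 bp
  [50,53): 3 bp
  [53,70): 17 bp
  [70,84): 14 bp
  [84,95): 11 bp
  [95,104): 9 bp
  [104,114): 10 bp
  [114,119): 5 bp
  [119,128): 9 bp
  [128,138): 10 bp

[3,3,5,5,6,6,8,9,9,10,10,10,11,12,14,17]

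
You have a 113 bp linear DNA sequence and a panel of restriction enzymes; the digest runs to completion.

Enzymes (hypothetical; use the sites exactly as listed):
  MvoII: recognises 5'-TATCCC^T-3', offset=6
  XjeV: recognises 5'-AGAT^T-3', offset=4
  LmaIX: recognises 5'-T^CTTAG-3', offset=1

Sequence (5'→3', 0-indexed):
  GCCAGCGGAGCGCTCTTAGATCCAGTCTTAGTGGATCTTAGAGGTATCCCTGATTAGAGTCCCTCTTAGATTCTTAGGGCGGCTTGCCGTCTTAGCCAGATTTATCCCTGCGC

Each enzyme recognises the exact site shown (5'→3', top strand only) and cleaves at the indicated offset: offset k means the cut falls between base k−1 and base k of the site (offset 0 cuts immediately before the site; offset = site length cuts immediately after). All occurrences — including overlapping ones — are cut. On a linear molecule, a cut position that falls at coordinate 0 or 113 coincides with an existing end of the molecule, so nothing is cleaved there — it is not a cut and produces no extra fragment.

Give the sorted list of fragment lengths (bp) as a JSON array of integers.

[1,5,7,7,10,11,12,14,14,14,18]

Scan for sites:
  MvoII TATCCCT/6: at [44, 102] ⇒ [50, 108]
  XjeV AGATT/4: at [67, 97] ⇒ [71, 101]
  LmaIX TCTTAG/1: at [13, 25, 35, 63, 71, 89] ⇒ [14, 26, 36, 64, 72, 90]

All cut coordinates (distinct, sorted): [14, 26, 36, 50, 64, 71, 72, 90, 101, 108]

Fragments:
  [0,14): 14 bp
  [14,26): 12 bp
  [26,36): 10 bp
  [36,50): 14 bp
  [50,64): 14 bp
  [64,71): 7 bp
  [71,72): 1 bp
  [72,90): 18 bp
  [90,101): 11 bp
  [101,108): 7 bp
  [108,113): 5 bp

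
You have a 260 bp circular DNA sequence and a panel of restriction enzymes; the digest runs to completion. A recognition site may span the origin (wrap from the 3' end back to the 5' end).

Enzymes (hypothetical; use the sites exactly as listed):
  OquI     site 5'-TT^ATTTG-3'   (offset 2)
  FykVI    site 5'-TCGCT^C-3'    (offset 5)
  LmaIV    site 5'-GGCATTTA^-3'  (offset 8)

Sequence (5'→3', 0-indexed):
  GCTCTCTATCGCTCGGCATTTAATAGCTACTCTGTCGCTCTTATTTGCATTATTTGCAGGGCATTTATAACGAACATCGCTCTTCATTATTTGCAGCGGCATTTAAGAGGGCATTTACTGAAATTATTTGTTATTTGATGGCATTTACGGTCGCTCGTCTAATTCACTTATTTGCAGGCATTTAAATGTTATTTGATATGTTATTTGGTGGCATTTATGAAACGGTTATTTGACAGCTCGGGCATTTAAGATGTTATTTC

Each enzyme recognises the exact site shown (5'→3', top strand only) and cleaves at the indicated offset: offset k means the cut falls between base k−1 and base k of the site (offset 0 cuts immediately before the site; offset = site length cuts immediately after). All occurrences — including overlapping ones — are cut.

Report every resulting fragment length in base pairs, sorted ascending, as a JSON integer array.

Per-enzyme occurrences:
  OquI TTATTTG/2: at [40, 49, 86, 123, 130, 167, 188, 200, 225] ⇒ [42, 51, 88, 125, 132, 169, 190, 202, 227]
  FykVI TCGCTC/5: at [8, 34, 76, 150, 258] ⇒ [3, 13, 39, 81, 155]
  LmaIV GGCATTTA/8: at [14, 59, 97, 109, 139, 176, 209, 240] ⇒ [22, 67, 105, 117, 147, 184, 217, 248]

All cut coordinates (distinct, sorted): [3, 13, 22, 39, 42, 51, 67, 81, 88, 105, 117, 125, 132, 147, 155, 169, 184, 190, 202, 217, 227, 248]

Fragment lengths:
  3→13: 10 bp
  13→22: 9 bp
  22→39: 17 bp
  39→42: 3 bp
  42→51: 9 bp
  51→67: 16 bp
  67→81: 14 bp
  81→88: 7 bp
  88→105: 17 bp
  105→117: 12 bp
  117→125: 8 bp
  125→132: 7 bp
  132→147: 15 bp
  147→155: 8 bp
  155→169: 14 bp
  169→184: 15 bp
  184→190: 6 bp
  190→202: 12 bp
  202→217: 15 bp
  217→227: 10 bp
  227→248: 21 bp
  248→3 (wrap): 260-248+3 = 15 bp

[3,6,7,7,8,8,9,9,10,10,12,12,14,14,15,15,15,15,16,17,17,21]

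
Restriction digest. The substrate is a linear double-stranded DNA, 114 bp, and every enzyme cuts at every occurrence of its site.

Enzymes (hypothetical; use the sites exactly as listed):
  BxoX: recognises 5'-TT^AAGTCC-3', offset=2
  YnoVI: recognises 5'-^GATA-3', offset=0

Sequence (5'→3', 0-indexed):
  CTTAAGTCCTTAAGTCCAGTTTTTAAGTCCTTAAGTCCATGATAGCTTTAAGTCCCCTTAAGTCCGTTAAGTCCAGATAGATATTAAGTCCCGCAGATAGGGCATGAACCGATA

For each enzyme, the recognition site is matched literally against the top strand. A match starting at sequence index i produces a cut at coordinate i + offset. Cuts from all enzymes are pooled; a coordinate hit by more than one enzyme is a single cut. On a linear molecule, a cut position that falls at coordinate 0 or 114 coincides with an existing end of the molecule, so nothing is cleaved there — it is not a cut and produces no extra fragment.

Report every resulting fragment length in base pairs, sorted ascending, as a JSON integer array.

[3,4,4,6,7,8,8,8,9,9,10,10,13,15]

Site scan:
  BxoX (TTAAGTCC, off=2): starts [1, 9, 22, 30, 47, 57, 66, 83] → cuts [3, 11, 24, 32, 49, 59, 68, 85]
  YnoVI (GATA, off=0): starts [40, 75, 79, 95, 110] → cuts [40, 75, 79, 95, 110]

All cut coordinates (distinct, sorted): [3, 11, 24, 32, 40, 49, 59, 68, 75, 79, 85, 95, 110]

Fragments:
  [0,3): 3 bp
  [3,11): 8 bp
  [11,24): 13 bp
  [24,32): 8 bp
  [32,40): 8 bp
  [40,49): 9 bp
  [49,59): 10 bp
  [59,68): 9 bp
  [68,75): 7 bp
  [75,79): 4 bp
  [79,85): 6 bp
  [85,95): 10 bp
  [95,110): 15 bp
  [110,114): 4 bp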